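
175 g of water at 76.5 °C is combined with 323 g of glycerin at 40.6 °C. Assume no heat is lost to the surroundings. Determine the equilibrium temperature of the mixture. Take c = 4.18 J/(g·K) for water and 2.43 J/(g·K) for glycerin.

T_f ≈ 57.9 °C

Heat gained plus heat lost sum to zero:
175*4.18*(T − 76.5) + 323*2.43*(T − 40.6) = 0
731.5(T − 76.5) + 784.89(T − 40.6) = 0
(731.5 + 784.89) T = 731.5*76.5 + 784.89*40.6
T = 87826 / 1516.4 = 57.9 °C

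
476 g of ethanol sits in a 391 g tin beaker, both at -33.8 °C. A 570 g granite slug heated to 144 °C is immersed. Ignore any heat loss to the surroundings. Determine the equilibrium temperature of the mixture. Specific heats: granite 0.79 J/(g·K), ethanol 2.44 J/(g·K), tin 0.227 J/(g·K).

Energy conservation, ΣQ = 0:
570·0.79·(T − 144) + 476·2.44·(T − (-33.8)) + 391·0.227·(T − (-33.8)) = 0
450.3(T − 144) + 1161.4(T − (-33.8)) + 88.76(T − (-33.8)) = 0
1700.5 T = 22587
T = 22587 / 1700.5 = 13.3 °C

T_f ≈ 13.3 °C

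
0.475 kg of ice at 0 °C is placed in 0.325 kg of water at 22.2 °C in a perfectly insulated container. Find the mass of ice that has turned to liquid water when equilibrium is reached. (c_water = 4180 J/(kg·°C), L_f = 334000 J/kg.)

m_melted ≈ 0.0903 kg

Water can give up m c ΔT = 0.325×4180×22.2 = 30159 J before reaching 0 °C.
Fully melting the ice requires m_ice L_f = 0.475×334000 = 158650 J.
Since 30159 < 158650 J, not all the ice melts; equilibrium is at 0 °C.
m_melt = 30159 / L_f = 0.0903 kg.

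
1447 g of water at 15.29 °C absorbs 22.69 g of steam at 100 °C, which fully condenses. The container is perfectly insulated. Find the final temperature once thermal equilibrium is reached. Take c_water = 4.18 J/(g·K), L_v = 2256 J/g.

T_f ≈ 24.9 °C

Energy balance with sensible and latent terms:
steam→water at 100 °C releases m L_v = 22.69·2256 = 51189
  condensate cools 100→T: 22.69·4.18·(T − 100) = 94.84(T − 100)
  water warms: 1447·4.18·(T − 15.29) = 6048.5(T − 15.29)
6143.3 T = 51189 + 9484.4 + 92481 = 153154
T ≈ 24.93 °C (< 100 °C, so full condensation is consistent).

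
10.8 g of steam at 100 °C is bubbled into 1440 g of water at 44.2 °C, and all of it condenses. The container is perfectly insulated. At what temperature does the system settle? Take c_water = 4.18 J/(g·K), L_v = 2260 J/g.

T_f ≈ 48.6 °C

Energy balance with sensible and latent terms:
condense steam: −10.8×2260 = −24408
  condensed water 100 °C→T: 45.14(T − 100)
  water warms: 1440×4.18×(T − 44.2) = 6019.2(T − 44.2)
6064.3 T = 24408 + 4514.4 + 266049 = 294971
T ≈ 48.64 °C — below 100 °C, confirming all the steam condensed.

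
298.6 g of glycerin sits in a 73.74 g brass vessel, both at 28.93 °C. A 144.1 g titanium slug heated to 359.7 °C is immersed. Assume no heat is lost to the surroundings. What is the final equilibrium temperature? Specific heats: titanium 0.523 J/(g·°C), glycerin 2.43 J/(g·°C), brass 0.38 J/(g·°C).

T_f ≈ 59.0 °C

T_f is the heat-capacity-weighted average of the initial temperatures:
T_f = (75.36·359.7 + 725.6·28.93 + 28.02·28.93) / (75.36 + 725.6 + 28.02)
    = 48911 / 828.98 ≈ 59.00 °C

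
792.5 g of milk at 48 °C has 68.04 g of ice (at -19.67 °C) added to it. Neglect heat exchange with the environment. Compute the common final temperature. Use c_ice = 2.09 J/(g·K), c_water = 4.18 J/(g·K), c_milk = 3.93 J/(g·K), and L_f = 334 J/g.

Setting the total heat transfer to zero:
warm ice to 0 °C: 68.04·2.09·(0 − (-19.67)) = 2797.1
  fusion: m_ice L_f = 68.04·334 = 22725
  warm the meltwater: 284.41 T
  milk: 3114.5(T − 48)
3398.9 T = 149497 − 25523 = 123975
T ≈ 36.47 °C — above 0 °C, consistent with complete melting.

T_f ≈ 36.5 °C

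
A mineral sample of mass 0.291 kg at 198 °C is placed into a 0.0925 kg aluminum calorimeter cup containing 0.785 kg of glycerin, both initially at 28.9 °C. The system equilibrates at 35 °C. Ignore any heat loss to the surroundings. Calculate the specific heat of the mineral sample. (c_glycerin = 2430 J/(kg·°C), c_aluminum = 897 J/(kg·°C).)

c ≈ 256 J/(kg·°C)

Conservation of energy gives ΣQ = 0:
0.291·c·(35 − 198) + 0.785·2430·(35 − 28.9) + 0.0925·897·(35 − 28.9) = 0
-47.43 c = -12142
c = -12142/-47.43 ≈ 256 J/(kg·°C)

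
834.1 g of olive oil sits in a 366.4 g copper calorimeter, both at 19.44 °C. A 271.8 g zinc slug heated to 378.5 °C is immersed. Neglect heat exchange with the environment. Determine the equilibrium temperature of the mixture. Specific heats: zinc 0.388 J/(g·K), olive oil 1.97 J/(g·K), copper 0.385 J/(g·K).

T_f ≈ 39.5 °C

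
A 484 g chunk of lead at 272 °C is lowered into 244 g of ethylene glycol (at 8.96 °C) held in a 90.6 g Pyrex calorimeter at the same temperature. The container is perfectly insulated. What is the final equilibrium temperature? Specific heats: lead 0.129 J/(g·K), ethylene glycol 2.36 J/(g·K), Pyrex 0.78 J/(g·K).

Let T be the final temperature. ΣQ_i = 0:
484·0.129·(T − 272) + 244·2.36·(T − 8.96) + 90.6·0.78·(T − 8.96) = 0
708.94 T = 22775
T = 22775/708.94 ≈ 32.13 °C

T_f ≈ 32.1 °C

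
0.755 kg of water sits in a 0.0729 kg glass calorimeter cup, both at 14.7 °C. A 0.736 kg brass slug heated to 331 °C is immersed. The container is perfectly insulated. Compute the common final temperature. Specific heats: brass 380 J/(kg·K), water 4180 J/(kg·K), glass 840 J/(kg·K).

T_f ≈ 40.0 °C

Energy conservation, ΣQ = 0:
0.736·380·(T − 331) + 0.755·4180·(T − 14.7) + 0.0729·840·(T − 14.7) = 0
(279.68 + 3155.9 + 61.24) T = 279.68·331 + 3155.9·14.7 + 61.24·14.7
T ≈ 40.00 °C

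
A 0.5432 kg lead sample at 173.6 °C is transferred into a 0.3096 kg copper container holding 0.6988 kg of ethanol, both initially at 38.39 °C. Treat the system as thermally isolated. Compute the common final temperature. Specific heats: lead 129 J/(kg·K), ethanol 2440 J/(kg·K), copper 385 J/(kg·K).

T_f ≈ 43.4 °C

T_f = Σ m_i c_i T_i / Σ m_i c_i:
T_f = (70.07×173.6 + 1705.1×38.39 + 119.2×38.39) / (70.07 + 1705.1 + 119.2)
    = 82198 / 1894.3 ≈ 43.39 °C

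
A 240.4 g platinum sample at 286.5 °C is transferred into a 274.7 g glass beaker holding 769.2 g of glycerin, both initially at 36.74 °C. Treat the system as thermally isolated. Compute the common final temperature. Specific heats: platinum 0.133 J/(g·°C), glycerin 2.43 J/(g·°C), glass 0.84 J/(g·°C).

With ΣQ=0 the equilibrium temperature is the m·c-weighted mean:
T_f = (31.97*286.5 + 1869.2*36.74 + 230.75*36.74) / (31.97 + 1869.2 + 230.75)
    = 86311 / 2131.9 ≈ 40.49 °C

T_f ≈ 40.5 °C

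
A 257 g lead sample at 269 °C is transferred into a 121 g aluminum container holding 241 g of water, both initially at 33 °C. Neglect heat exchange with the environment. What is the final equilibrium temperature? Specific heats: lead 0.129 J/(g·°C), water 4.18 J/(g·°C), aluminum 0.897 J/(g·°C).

Setting the total heat transfer to zero:
257·0.129·(T − 269) + 241·4.18·(T − 33) + 121·0.897·(T − 33) = 0
33.15(T − 269) + 1007.4(T − 33) + 108.54(T − 33) = 0
(33.15 + 1007.4 + 108.54) T = 33.15·269 + 1007.4·33 + 108.54·33
T ≈ 39.81 °C

T_f ≈ 39.8 °C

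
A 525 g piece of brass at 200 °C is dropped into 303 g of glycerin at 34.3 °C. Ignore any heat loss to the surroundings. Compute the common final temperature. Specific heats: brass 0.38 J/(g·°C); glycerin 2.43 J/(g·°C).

T_f ≈ 69.6 °C

With ΣQ=0 the equilibrium temperature is the m·c-weighted mean:
T_f = (199.5·200 + 736.29·34.3) / (199.5 + 736.29)
    = 65155 / 935.79 ≈ 69.63 °C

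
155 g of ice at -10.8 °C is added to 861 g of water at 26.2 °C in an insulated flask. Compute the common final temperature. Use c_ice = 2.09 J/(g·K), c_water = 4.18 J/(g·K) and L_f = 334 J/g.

T_f ≈ 9.2 °C

Energy conservation, ΣQ = 0:
ice -10.8→0 °C: 155·2.09·10.8 = 3498.7; latent heat to melt: 155·334 = 51770; warm the meltwater: 647.9 T; water cools: 861·4.18·(T − 26.2) = 3599(T − 26.2)
4246.9 T = 94293 − 55269 = 39025
T ≈ 9.19 °C. Since T > 0 °C, the all-ice-melts assumption holds.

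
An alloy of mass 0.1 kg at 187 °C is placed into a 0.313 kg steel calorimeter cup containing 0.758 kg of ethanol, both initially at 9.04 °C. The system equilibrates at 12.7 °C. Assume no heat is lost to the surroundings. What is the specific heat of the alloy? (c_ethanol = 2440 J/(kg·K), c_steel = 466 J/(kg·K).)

c ≈ 419 J/(kg·K)

Taking heat into each body as positive, Σ m c ΔT = 0:
0.1×c×(12.7 − 187) + 0.758×2440×(12.7 − 9.04) + 0.313×466×(12.7 − 9.04) = 0
-17.43 c = -7303.1
c = -7303.1/-17.43 ≈ 419 J/(kg·K)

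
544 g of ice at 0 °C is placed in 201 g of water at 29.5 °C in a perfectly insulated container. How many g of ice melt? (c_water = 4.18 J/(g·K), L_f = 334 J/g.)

Water can give up m c ΔT = 201·4.18·29.5 = 24785 J before reaching 0 °C.
Melting all 544 g of ice would need 544·334 = 181696 J.
That's not enough to melt it all — equilibrium is at 0 °C with ice remaining.
Mass melted = 24785/334 ≈ 74.21 g.

m_melted ≈ 74.2 g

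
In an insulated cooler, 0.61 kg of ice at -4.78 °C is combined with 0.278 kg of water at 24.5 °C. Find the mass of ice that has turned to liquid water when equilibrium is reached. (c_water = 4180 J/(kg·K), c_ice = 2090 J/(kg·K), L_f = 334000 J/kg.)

Cooling the water to 0 °C releases 0.278·4180·24.5 = 28470 J.
Warming the ice to 0 °C takes 0.61·2090·4.78 = 6094 J, leaving 22376 J for melting.
Fully melting the ice requires m_ice L_f = 0.61·334000 = 203740 J.
Since 22376 < 203740 J, not all the ice melts; equilibrium is at 0 °C.
m_melt = 22376 / L_f = 0.06699 kg.

m_melted ≈ 0.067 kg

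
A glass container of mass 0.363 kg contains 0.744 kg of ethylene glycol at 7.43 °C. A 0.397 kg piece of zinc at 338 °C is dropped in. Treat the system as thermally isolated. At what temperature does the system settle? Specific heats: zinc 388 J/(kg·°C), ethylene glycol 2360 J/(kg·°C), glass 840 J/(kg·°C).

T_f ≈ 30.4 °C

Net heat exchanged in the isolated system is zero:
0.397×388×(T − 338) + 0.744×2360×(T − 7.43) + 0.363×840×(T − 7.43) = 0
2214.8 T = 67376
T ≈ 30.42 °C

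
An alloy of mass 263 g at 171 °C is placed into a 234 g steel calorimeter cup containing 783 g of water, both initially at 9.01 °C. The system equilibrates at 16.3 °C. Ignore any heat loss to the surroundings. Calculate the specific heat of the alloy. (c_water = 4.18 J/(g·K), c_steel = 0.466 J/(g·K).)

c ≈ 0.606 J/(g·K)

Let T be the final temperature. ΣQ_i = 0:
263×c×(16.3 − 171) + 783×4.18×(16.3 − 9.01) + 234×0.466×(16.3 − 9.01) = 0
-40686 c = -24655
c = -24655/-40686 ≈ 0.606 J/(g·K)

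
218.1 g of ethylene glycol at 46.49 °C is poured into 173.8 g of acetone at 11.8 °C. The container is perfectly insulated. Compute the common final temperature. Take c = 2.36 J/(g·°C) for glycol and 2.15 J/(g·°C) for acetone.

T_f ≈ 31.9 °C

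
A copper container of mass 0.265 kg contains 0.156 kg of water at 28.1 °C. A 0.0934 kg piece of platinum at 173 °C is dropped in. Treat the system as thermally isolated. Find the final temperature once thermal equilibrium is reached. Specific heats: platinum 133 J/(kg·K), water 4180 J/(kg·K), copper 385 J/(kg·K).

T_f ≈ 30.4 °C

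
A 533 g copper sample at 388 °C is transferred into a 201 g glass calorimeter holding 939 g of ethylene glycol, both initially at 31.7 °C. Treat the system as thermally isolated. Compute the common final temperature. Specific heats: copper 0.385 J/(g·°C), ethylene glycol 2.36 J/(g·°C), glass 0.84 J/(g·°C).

T_f ≈ 59.9 °C

Let T be the final temperature. ΣQ_i = 0:
533×0.385×(T − 388) + 939×2.36×(T − 31.7) + 201×0.84×(T − 31.7) = 0
2590.1 T = 155220
T ≈ 59.93 °C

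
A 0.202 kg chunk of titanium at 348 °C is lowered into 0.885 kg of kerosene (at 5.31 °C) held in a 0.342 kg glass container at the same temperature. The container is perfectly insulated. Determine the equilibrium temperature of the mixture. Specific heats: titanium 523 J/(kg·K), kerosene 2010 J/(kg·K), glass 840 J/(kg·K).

T_f ≈ 22.0 °C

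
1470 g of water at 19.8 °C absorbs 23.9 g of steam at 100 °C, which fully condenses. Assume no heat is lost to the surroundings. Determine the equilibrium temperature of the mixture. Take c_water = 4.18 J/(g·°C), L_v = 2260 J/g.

T_f ≈ 29.7 °C

Heat gained plus heat lost sum to zero:
latent heat released on condensation: 23.9×2260 = 54014
  condensed water 100 °C→T: 99.9(T − 100)
  original water: 6144.6(T − 19.8)
6244.5 T = 54014 + 9990.2 + 121663 = 185667
T ≈ 29.73 °C — below 100 °C, confirming all the steam condensed.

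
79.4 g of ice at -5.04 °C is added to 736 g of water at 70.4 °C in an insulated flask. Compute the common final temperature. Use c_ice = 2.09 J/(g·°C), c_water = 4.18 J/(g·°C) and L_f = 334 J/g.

T_f ≈ 55.5 °C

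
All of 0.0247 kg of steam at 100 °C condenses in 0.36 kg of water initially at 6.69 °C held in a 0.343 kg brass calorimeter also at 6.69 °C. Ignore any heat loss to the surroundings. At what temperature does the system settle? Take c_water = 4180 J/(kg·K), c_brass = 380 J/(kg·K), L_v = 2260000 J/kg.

T_f ≈ 44.3 °C

Energy balance with sensible and latent terms:
condense steam: −0.0247·2260000 = −55822
  condensate cools 100→T: 0.0247·4180·(T − 100) = 103.25(T − 100)
  original water: 1504.8(T − 6.69)
  cup: 130.34(T − 6.69)
1738.4 T = 55822 + 10325 + 10939 = 77086
T ≈ 44.34 °C, under the boiling point, so the assumption holds.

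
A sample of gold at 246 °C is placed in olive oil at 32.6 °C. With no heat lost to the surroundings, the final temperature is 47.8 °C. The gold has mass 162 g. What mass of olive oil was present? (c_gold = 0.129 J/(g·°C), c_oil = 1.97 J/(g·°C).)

m ≈ 138 g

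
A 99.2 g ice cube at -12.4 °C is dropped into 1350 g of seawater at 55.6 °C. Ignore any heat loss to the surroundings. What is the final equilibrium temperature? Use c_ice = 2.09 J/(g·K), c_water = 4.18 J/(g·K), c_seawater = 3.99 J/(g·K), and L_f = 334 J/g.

T_f ≈ 45.5 °C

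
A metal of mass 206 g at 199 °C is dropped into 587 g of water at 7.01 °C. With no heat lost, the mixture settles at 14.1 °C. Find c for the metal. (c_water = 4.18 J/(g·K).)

Taking heat into each body as positive, Σ m c ΔT = 0:
206×c×(14.1 − 199) + 587×4.18×(14.1 − 7.01) = 0
-38089 c = -17396
c = -17396/-38089 ≈ 0.4567 J/(g·K)

c ≈ 0.457 J/(g·K)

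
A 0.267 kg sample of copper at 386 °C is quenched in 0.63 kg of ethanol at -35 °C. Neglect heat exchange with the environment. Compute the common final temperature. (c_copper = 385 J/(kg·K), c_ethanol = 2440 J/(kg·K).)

|Q_copper| = |Q_ethanol|:
0.267*385*(386 − T) = 0.63*2440*(T − (-35))
102.8(386 − T) = 1537.2(T − (-35))
1640 T = -14123  ⇒  T ≈ -8.61 °C

T_f ≈ -8.6 °C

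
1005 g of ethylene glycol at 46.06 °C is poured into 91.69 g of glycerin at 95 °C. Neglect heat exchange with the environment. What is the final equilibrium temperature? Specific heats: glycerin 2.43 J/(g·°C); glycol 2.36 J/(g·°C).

T_f ≈ 50.3 °C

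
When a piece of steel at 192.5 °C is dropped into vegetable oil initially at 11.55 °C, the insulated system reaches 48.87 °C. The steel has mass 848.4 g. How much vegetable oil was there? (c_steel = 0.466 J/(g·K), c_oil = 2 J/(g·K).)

m ≈ 761 g

Heat lost by the steel = heat gained by the oil:
848.4×0.466×(192.5 − 48.87) = m×2×(48.87 − 11.55)
74.64 m = 56785  ⇒  m ≈ 760.8 g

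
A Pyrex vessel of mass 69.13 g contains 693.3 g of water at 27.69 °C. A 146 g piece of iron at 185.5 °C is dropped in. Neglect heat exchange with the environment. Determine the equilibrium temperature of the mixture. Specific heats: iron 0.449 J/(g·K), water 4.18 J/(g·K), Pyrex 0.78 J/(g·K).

Heat gained plus heat lost sum to zero:
146×0.449×(T − 185.5) + 693.3×4.18×(T − 27.69) + 69.13×0.78×(T − 27.69) = 0
3017.5 T = 93899
T = 93899/3017.5 ≈ 31.12 °C

T_f ≈ 31.1 °C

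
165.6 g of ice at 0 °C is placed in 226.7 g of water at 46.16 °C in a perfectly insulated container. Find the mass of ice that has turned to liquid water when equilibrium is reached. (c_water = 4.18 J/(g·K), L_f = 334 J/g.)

Heat available from the water dropping to 0 °C: 226.7·4.18·46.16 = 43741 J.
To melt every bit of ice: 165.6·334 = 55310 J.
Since 43741 < 55310 J, not all the ice melts; equilibrium is at 0 °C.
m_melt = 43741 / L_f = 131 g.

m_melted ≈ 131 g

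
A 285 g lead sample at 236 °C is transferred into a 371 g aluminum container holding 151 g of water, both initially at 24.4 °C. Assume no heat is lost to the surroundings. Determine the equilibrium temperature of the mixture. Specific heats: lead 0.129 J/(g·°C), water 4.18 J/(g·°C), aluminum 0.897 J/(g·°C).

T_f ≈ 32.2 °C

Let T be the final temperature. ΣQ_i = 0:
285*0.129*(T − 236) + 151*4.18*(T − 24.4) + 371*0.897*(T − 24.4) = 0
(36.77 + 631.18 + 332.79) T = 36.77*236 + 631.18*24.4 + 332.79*24.4
T = 32197/1000.7 ≈ 32.17 °C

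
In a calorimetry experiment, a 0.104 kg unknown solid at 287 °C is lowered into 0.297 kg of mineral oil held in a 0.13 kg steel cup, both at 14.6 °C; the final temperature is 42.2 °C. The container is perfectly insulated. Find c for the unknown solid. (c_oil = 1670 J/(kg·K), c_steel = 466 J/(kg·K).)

c ≈ 603 J/(kg·K)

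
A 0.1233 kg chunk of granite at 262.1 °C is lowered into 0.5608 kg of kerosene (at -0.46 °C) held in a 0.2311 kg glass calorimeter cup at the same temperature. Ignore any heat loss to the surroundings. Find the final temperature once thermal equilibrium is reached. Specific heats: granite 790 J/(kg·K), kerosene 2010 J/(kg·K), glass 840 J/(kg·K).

Let T be the final temperature. ΣQ_i = 0:
0.1233*790*(T − 262.1) + 0.5608*2010*(T − (-0.46)) + 0.2311*840*(T − (-0.46)) = 0
(97.41 + 1127.2 + 194.12) T = 97.41*262.1 + 1127.2*(-0.46) + 194.12*(-0.46)
T ≈ 17.57 °C

T_f ≈ 17.6 °C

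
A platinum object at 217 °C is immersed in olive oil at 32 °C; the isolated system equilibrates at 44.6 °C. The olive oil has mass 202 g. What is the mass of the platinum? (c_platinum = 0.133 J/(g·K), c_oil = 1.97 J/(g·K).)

m ≈ 219 g

Taking heat into each body as positive, Σ m c ΔT = 0:
m·0.133·(44.6 − 217) + 202·1.97·(44.6 − 32) = 0
-22.93 m = -5014
m = -5014/-22.93 ≈ 218.7 g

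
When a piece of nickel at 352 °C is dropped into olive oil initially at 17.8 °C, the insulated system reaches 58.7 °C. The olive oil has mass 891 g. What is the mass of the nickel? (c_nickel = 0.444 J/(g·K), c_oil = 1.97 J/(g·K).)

Energy conservation, ΣQ = 0:
m×0.444×(58.7 − 352) + 891×1.97×(58.7 − 17.8) = 0
-130.23 m = -71791
m = -71791/-130.23 ≈ 551.3 g

m ≈ 551 g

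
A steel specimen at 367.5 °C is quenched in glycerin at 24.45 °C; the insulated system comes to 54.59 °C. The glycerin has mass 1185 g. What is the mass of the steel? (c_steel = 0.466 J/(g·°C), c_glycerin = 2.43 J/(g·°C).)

m ≈ 595 g

|Q_steel| = |Q_glycerin|:
m·0.466·(367.5 − 54.59) = 1185·2.43·(54.59 − 24.45)
145.82 m = 86790  ⇒  m ≈ 595.2 g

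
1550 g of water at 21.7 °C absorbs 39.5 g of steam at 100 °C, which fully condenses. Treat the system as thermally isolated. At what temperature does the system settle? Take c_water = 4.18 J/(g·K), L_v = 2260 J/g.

Taking heat into each body as positive, Σ m c ΔT = 0:
condense steam: −39.5·2260 = −89270
  condensate cools 100→T: 39.5·4.18·(T − 100) = 165.11(T − 100)
  original water: 6479(T − 21.7)
6644.1 T = 89270 + 16511 + 140594 = 246375
T ≈ 37.08 °C, under the boiling point, so the assumption holds.

T_f ≈ 37.1 °C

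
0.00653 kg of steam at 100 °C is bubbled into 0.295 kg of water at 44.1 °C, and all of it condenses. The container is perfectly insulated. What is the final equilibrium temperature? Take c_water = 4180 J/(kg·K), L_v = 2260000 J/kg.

T_f ≈ 57.0 °C

Energy balance with sensible and latent terms:
condense steam: −0.00653·2260000 = −14758
  condensate cools 100→T: 0.00653·4180·(T − 100) = 27.3(T − 100)
  water warms: 0.295·4180·(T − 44.1) = 1233.1(T − 44.1)
1260.4 T = 14758 + 2729.5 + 54380 = 71867
T ≈ 57.02 °C (< 100 °C, so full condensation is consistent).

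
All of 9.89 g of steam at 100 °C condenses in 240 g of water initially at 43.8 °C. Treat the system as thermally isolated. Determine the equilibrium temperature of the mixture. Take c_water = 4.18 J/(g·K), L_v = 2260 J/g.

T_f ≈ 67.4 °C

Let T be the final temperature. ΣQ_i = 0:
condense steam: −9.89·2260 = −22351
  condensate cools 100→T: 9.89·4.18·(T − 100) = 41.34(T − 100)
  original water: 1003.2(T − 43.8)
1044.5 T = 22351 + 4134 + 43940 = 70426
T ≈ 67.42 °C — below 100 °C, confirming all the steam condensed.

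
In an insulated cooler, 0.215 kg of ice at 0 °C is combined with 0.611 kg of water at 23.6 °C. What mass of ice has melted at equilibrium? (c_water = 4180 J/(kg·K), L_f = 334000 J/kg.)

Cooling the water to 0 °C releases 0.611×4180×23.6 = 60274 J.
Fully melting the ice requires m_ice L_f = 0.215×334000 = 71810 J.
60274 J < 71810 J, so only part of the ice melts and the system sits at 0 °C.
m_melted×334000 = 60274  ⇒  m_melted ≈ 0.1805 kg.

m_melted ≈ 0.18 kg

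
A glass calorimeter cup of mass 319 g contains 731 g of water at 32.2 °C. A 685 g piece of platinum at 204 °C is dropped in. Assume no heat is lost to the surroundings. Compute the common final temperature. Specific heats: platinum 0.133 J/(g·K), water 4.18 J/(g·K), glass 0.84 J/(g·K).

T_f ≈ 36.8 °C

With ΣQ=0 the equilibrium temperature is the m·c-weighted mean:
T_f = (91.11×204 + 3055.6×32.2 + 267.96×32.2) / (91.11 + 3055.6 + 267.96)
    = 125603 / 3414.6 ≈ 36.78 °C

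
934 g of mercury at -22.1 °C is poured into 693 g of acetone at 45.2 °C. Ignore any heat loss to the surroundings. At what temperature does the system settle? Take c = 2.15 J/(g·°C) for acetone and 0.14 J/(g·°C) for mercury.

T_f ≈ 39.8 °C

T_f is the heat-capacity-weighted average of the initial temperatures:
T_f = (1490×45.2 + 130.76×(-22.1)) / (1490 + 130.76)
    = 64456 / 1620.7 ≈ 39.77 °C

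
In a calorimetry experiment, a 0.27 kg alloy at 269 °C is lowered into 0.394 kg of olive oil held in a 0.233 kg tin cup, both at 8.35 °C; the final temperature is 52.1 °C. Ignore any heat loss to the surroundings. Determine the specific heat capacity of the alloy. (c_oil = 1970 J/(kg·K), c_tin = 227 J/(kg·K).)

c ≈ 619 J/(kg·K)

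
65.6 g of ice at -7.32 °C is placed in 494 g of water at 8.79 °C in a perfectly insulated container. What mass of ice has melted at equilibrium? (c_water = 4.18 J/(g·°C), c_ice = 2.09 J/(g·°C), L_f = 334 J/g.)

m_melted ≈ 51.3 g

Cooling the water to 0 °C releases 494·4.18·8.79 = 18151 J.
Of that, 65.6·2.09·7.32 = 1003.6 J goes to bring the ice to 0 °C, leaving 17147 J.
To melt every bit of ice: 65.6·334 = 21910 J.
17147 J < 21910 J, so only part of the ice melts and the system sits at 0 °C.
Mass melted = 17147/334 ≈ 51.34 g.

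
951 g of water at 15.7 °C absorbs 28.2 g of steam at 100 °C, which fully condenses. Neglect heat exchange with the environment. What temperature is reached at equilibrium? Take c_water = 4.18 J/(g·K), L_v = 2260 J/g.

Energy conservation, ΣQ = 0:
latent heat released on condensation: 28.2×2260 = 63732; condensate cools 100→T: 28.2×4.18×(T − 100) = 117.88(T − 100); water warms: 951×4.18×(T − 15.7) = 3975.2(T − 15.7)
4093.1 T = 63732 + 11788 + 62410 = 137930
T ≈ 33.70 °C — below 100 °C, confirming all the steam condensed.

T_f ≈ 33.7 °C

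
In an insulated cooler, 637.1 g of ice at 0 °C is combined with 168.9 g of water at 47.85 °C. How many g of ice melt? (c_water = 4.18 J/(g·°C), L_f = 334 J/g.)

m_melted ≈ 101 g

Heat available from the water dropping to 0 °C: 168.9·4.18·47.85 = 33782 J.
Fully melting the ice requires m_ice L_f = 637.1·334 = 212791 J.
Since 33782 < 212791 J, not all the ice melts; equilibrium is at 0 °C.
m_melted·334 = 33782  ⇒  m_melted ≈ 101.1 g.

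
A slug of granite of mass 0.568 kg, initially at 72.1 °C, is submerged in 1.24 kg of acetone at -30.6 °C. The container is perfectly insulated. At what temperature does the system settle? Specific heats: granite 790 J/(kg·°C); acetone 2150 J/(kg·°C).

T_f ≈ -15.8 °C

Heat gained plus heat lost sum to zero:
0.568·790·(T − 72.1) + 1.24·2150·(T − (-30.6)) = 0
3114.7 T = -49227
T ≈ -15.80 °C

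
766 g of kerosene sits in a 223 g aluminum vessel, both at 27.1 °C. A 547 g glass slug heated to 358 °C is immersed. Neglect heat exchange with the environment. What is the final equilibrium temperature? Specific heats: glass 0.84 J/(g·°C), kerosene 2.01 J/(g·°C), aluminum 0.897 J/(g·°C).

T_f ≈ 96.2 °C

Heat gained plus heat lost sum to zero:
547*0.84*(T − 358) + 766*2.01*(T − 27.1) + 223*0.897*(T − 27.1) = 0
459.48(T − 358) + 1539.7(T − 27.1) + 200.03(T − 27.1) = 0
(459.48 + 1539.7 + 200.03) T = 459.48*358 + 1539.7*27.1 + 200.03*27.1
T = 211639/2199.2 ≈ 96.24 °C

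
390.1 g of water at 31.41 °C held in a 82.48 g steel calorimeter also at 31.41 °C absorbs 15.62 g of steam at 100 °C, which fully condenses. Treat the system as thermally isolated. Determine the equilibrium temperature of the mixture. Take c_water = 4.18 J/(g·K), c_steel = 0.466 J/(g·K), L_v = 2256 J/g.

Let T be the final temperature. ΣQ_i = 0:
steam→water at 100 °C releases m L_v = 15.62·2256 = 35239
  condensate cools 100→T: 15.62·4.18·(T − 100) = 65.29(T − 100)
  original water: 1630.6(T − 31.41)
  cup: 38.44(T − 31.41)
1734.3 T = 35239 + 6529.2 + 52425 = 94193
T ≈ 54.31 °C, under the boiling point, so the assumption holds.

T_f ≈ 54.3 °C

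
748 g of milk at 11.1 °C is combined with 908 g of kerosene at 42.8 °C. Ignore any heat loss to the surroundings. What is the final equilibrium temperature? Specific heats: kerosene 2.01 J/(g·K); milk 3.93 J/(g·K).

T_f ≈ 23.2 °C

Let T be the final temperature. ΣQ_i = 0:
908*2.01*(T − 42.8) + 748*3.93*(T − 11.1) = 0
1825.1(T − 42.8) + 2939.6(T − 11.1) = 0
4764.7 T = 110743
T = 110743/4764.7 ≈ 23.24 °C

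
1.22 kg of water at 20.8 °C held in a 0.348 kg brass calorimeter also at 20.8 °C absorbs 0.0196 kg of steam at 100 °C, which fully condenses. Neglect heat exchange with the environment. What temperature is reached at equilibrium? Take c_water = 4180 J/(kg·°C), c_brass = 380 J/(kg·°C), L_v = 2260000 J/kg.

T_f ≈ 30.4 °C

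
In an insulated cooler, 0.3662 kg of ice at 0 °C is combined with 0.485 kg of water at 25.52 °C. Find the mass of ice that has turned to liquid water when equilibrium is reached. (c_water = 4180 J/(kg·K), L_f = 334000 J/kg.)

Water can give up m c ΔT = 0.485·4180·25.52 = 51737 J before reaching 0 °C.
Fully melting the ice requires m_ice L_f = 0.3662·334000 = 122311 J.
That's not enough to melt it all — equilibrium is at 0 °C with ice remaining.
m_melted·334000 = 51737  ⇒  m_melted ≈ 0.1549 kg.

m_melted ≈ 0.155 kg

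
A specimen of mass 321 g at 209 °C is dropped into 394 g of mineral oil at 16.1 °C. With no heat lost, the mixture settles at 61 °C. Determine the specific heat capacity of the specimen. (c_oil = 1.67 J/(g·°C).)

c ≈ 0.622 J/(g·°C)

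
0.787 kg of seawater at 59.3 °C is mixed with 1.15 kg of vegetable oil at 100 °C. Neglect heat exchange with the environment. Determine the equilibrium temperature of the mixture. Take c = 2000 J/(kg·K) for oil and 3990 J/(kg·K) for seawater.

T_f ≈ 76.5 °C

Heat lost by the oil equals heat gained by the seawater:
1.15×2000×(100 − T) = 0.787×3990×(T − 59.3)
2300(100 − T) = 3140.1(T − 59.3)
5440.1 T = 416210  ⇒  T ≈ 76.51 °C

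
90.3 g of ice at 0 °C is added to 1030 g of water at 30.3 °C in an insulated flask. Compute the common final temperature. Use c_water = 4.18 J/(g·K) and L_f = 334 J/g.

T_f ≈ 21.4 °C

Sum of m c ΔT and latent-heat terms is zero:
fusion: m_ice L_f = 90.3×334 = 30160
  warm the meltwater: 377.45 T
  water: 4305.4(T − 30.3)
4682.9 T = 130454 − 30160 = 100293
T ≈ 21.42 °C — above 0 °C, consistent with complete melting.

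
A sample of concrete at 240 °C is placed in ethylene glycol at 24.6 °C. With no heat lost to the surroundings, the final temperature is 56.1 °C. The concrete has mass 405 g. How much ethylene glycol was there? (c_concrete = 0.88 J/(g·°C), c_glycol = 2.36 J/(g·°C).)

m ≈ 882 g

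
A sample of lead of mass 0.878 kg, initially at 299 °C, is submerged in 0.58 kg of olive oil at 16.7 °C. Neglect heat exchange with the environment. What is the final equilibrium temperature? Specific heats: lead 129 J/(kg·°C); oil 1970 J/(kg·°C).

Set heat shed by the hot body equal to heat absorbed by the cold body:
0.878×129×(299 − T) = 0.58×1970×(T − 16.7)
113.26(299 − T) = 1142.6(T − 16.7)
1255.9 T = 52947  ⇒  T ≈ 42.16 °C

T_f ≈ 42.2 °C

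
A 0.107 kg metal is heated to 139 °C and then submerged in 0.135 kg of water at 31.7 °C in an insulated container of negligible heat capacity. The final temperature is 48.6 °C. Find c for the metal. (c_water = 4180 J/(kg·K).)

c ≈ 986 J/(kg·K)

m_s c (T_s − T_f) = m_water c_water (T_f − T_0):
0.107×c×(139 − 48.6) = 0.135×4180×(48.6 − 31.7)
9.673 c = 9536.7  ⇒  c ≈ 985.9 J/(kg·K)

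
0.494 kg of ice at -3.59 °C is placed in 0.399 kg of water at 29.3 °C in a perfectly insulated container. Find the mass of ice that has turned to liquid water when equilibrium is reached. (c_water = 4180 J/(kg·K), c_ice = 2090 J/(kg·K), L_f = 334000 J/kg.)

Cooling the water to 0 °C releases 0.399×4180×29.3 = 48867 J.
Of that, 0.494×2090×3.59 = 3706.5 J goes to bring the ice to 0 °C, leaving 45161 J.
Melting all 0.494 kg of ice would need 0.494×334000 = 164996 J.
Since 45161 < 164996 J, not all the ice melts; equilibrium is at 0 °C.
m_melted×334000 = 45161  ⇒  m_melted ≈ 0.1352 kg.

m_melted ≈ 0.135 kg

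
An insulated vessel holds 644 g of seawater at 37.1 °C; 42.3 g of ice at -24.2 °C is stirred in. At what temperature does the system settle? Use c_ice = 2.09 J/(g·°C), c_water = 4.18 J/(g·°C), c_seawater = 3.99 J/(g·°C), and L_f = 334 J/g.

T_f ≈ 28.8 °C

Net heat exchanged in the isolated system is zero:
ice -24.2→0 °C: 42.3×2.09×24.2 = 2139.4
  latent heat to melt: 42.3×334 = 14128
  meltwater 0→T: 42.3×4.18×T = 176.81 T
  seawater: 2569.6(T − 37.1)
2746.4 T = 95331 − 16268 = 79063
T ≈ 28.79 °C. Since T > 0 °C, the all-ice-melts assumption holds.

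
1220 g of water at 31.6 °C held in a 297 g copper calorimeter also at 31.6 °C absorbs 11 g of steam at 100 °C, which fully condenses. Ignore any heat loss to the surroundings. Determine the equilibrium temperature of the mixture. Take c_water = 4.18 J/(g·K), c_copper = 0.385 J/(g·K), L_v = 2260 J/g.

T_f ≈ 36.9 °C

Setting the total heat transfer to zero:
steam→water at 100 °C releases m L_v = 11·2260 = 24860
  condensed water 100 °C→T: 45.98(T − 100)
  original water: 5099.6(T − 31.6)
  copper cup: 297·0.385·(T − 31.6) = 114.34(T − 31.6)
5259.9 T = 24860 + 4598 + 164761 = 194219
T ≈ 36.92 °C — below 100 °C, confirming all the steam condensed.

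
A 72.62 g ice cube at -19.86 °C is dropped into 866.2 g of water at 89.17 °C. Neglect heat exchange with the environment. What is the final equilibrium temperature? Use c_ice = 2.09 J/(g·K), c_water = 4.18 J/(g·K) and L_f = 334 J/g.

Taking heat into each body as positive, Σ m c ΔT = 0:
ice -19.86→0 °C: 72.62·2.09·19.86 = 3014.3
  latent heat to melt: 72.62·334 = 24255
  meltwater 0→T: 72.62·4.18·T = 303.55 T
  water: 3620.7(T − 89.17)
3924.3 T = 322859 − 27269 = 295590
T ≈ 75.32 °C (positive, so assuming full melt was valid).

T_f ≈ 75.3 °C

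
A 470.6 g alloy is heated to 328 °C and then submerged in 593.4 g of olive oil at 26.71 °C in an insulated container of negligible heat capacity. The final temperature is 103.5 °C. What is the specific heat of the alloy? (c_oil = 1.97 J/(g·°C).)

c ≈ 0.85 J/(g·°C)

Net heat exchanged in the isolated system is zero:
470.6×c×(103.5 − 328) + 593.4×1.97×(103.5 − 26.71) = 0
-105650 c = -89767
c = -89767/-105650 ≈ 0.8497 J/(g·°C)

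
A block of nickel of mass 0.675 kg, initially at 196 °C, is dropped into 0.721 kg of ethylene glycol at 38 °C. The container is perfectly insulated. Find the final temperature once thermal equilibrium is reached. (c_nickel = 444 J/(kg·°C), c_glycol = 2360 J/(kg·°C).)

T_f ≈ 61.7 °C

Set heat shed by the hot body equal to heat absorbed by the cold body:
0.675·444·(196 − T) = 0.721·2360·(T − 38)
299.7(196 − T) = 1701.6(T − 38)
2001.3 T = 123400  ⇒  T ≈ 61.66 °C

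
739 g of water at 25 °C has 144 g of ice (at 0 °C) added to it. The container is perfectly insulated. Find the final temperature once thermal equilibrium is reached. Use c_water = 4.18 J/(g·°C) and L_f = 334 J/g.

T_f ≈ 7.9 °C

Conservation of energy gives ΣQ = 0:
latent heat to melt: 144×334 = 48096; warm the meltwater: 601.92 T; water: 3089(T − 25)
3690.9 T = 77226 − 48096 = 29130
T ≈ 7.89 °C — above 0 °C, consistent with complete melting.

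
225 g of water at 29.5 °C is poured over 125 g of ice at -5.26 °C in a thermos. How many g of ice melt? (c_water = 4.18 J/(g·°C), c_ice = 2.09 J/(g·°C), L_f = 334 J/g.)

Heat available from the water dropping to 0 °C: 225·4.18·29.5 = 27745 J.
Of that, 125·2.09·5.26 = 1374.2 J goes to bring the ice to 0 °C, leaving 26371 J.
Melting all 125 g of ice would need 125·334 = 41750 J.
26371 J < 41750 J, so only part of the ice melts and the system sits at 0 °C.
m_melt = 26371 / L_f = 78.95 g.

m_melted ≈ 79 g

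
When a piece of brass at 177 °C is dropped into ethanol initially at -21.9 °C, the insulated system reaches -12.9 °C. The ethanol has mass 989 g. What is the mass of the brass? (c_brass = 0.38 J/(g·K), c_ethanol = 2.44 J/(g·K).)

Conservation of energy gives ΣQ = 0:
m×0.38×(-12.9 − 177) + 989×2.44×(-12.9 − (-21.9)) = 0
-72.16 m = -21718
m = -21718/-72.16 ≈ 301 g

m ≈ 301 g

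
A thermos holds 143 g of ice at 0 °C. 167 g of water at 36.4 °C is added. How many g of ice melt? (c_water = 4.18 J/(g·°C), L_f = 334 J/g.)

Cooling the water to 0 °C releases 167·4.18·36.4 = 25409 J.
To melt every bit of ice: 143·334 = 47762 J.
Since 25409 < 47762 J, not all the ice melts; equilibrium is at 0 °C.
Mass melted = 25409/334 ≈ 76.08 g.

m_melted ≈ 76.1 g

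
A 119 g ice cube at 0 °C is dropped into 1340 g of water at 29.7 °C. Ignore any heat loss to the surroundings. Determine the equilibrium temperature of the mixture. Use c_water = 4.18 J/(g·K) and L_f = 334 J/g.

T_f ≈ 20.8 °C

Conservation of energy gives ΣQ = 0:
fusion: m_ice L_f = 119·334 = 39746
  meltwater 0→T: 119·4.18·T = 497.42 T
  water: 5601.2(T − 29.7)
6098.6 T = 166356 − 39746 = 126610
T ≈ 20.76 °C (positive, so assuming full melt was valid).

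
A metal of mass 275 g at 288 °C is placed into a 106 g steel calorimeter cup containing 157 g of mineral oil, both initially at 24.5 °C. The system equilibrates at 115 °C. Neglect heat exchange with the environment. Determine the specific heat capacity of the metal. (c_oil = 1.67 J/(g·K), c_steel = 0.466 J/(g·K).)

c ≈ 0.593 J/(g·K)

Setting the total heat transfer to zero:
275×c×(115 − 288) + 157×1.67×(115 − 24.5) + 106×0.466×(115 − 24.5) = 0
-47575 c = -28199
c = -28199/-47575 ≈ 0.5927 J/(g·K)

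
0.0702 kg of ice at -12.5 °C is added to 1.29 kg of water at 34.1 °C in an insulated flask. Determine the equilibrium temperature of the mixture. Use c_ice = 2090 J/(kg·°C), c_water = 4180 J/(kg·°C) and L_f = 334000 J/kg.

Taking heat into each body as positive, Σ m c ΔT = 0:
ice -12.5→0 °C: 0.0702×2090×12.5 = 1834; melt ice: 0.0702×334000 = 23447; warm the meltwater: 293.44 T; water cools: 1.29×4180×(T − 34.1) = 5392.2(T − 34.1)
5685.6 T = 183874 − 25281 = 158593
T ≈ 27.89 °C. Since T > 0 °C, the all-ice-melts assumption holds.

T_f ≈ 27.9 °C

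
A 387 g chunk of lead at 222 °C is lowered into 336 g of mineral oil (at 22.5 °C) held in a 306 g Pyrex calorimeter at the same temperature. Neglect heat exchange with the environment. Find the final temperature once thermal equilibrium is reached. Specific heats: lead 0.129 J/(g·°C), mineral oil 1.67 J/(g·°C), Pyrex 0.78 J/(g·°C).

T_f = Σ m_i c_i T_i / Σ m_i c_i:
T_f = (49.92×222 + 561.12×22.5 + 238.68×22.5) / (49.92 + 561.12 + 238.68)
    = 29078 / 849.72 ≈ 34.22 °C

T_f ≈ 34.2 °C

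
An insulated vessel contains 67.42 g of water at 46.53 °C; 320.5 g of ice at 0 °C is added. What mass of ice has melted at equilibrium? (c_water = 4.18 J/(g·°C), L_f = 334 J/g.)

m_melted ≈ 39.3 g

Cooling the water to 0 °C releases 67.42·4.18·46.53 = 13113 J.
Melting all 320.5 g of ice would need 320.5·334 = 107047 J.
Since 13113 < 107047 J, not all the ice melts; equilibrium is at 0 °C.
m_melted·334 = 13113  ⇒  m_melted ≈ 39.26 g.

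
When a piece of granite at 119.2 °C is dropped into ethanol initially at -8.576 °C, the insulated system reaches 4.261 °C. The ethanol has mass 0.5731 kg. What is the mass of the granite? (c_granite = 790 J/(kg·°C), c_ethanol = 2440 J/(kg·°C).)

Taking heat into each body as positive, Σ m c ΔT = 0:
m·790·(4.261 − 119.2) + 0.5731·2440·(4.261 − (-8.576)) = 0
-90802 m = -17951
m = -17951/-90802 ≈ 0.1977 kg

m ≈ 0.198 kg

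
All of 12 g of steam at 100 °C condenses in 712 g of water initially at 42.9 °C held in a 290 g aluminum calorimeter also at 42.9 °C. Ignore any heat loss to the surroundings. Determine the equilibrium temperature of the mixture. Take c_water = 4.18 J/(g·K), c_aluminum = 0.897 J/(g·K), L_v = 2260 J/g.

T_f ≈ 52.0 °C

Energy balance with sensible and latent terms:
condense steam: −12×2260 = −27120
  condensed water 100 °C→T: 50.16(T − 100)
  original water: 2976.2(T − 42.9)
  aluminum cup: 290×0.897×(T − 42.9) = 260.13(T − 42.9)
3286.4 T = 27120 + 5016 + 138837 = 170973
T ≈ 52.02 °C — below 100 °C, confirming all the steam condensed.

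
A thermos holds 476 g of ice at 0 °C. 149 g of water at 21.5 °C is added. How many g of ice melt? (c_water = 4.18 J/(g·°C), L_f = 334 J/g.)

Cooling the water to 0 °C releases 149×4.18×21.5 = 13391 J.
Melting all 476 g of ice would need 476×334 = 158984 J.
13391 J < 158984 J, so only part of the ice melts and the system sits at 0 °C.
Mass melted = 13391/334 ≈ 40.09 g.

m_melted ≈ 40.1 g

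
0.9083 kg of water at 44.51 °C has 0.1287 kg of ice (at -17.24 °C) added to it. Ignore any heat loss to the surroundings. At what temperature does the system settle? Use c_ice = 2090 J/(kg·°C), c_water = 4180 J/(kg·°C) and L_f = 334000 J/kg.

Energy conservation, ΣQ = 0:
ice -17.24→0 °C: 0.1287×2090×17.24 = 4637.3
  fusion: m_ice L_f = 0.1287×334000 = 42986
  warm the meltwater: 537.97 T
  water: 3796.7(T − 44.51)
4334.7 T = 168991 − 47623 = 121368
T ≈ 28.00 °C (positive, so assuming full melt was valid).

T_f ≈ 28.0 °C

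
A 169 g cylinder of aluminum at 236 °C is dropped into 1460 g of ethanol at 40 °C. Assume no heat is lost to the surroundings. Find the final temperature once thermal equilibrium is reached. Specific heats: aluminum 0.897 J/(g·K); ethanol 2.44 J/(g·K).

With ΣQ=0 the equilibrium temperature is the m·c-weighted mean:
T_f = (151.59*236 + 3562.4*40) / (151.59 + 3562.4)
    = 178272 / 3714 ≈ 48.00 °C

T_f ≈ 48.0 °C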